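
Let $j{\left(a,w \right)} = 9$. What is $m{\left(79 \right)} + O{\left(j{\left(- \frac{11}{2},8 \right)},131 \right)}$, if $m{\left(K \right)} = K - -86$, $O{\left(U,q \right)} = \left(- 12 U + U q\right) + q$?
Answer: $1367$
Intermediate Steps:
$O{\left(U,q \right)} = q - 12 U + U q$
$m{\left(K \right)} = 86 + K$ ($m{\left(K \right)} = K + 86 = 86 + K$)
$m{\left(79 \right)} + O{\left(j{\left(- \frac{11}{2},8 \right)},131 \right)} = \left(86 + 79\right) + \left(131 - 108 + 9 \cdot 131\right) = 165 + \left(131 - 108 + 1179\right) = 165 + 1202 = 1367$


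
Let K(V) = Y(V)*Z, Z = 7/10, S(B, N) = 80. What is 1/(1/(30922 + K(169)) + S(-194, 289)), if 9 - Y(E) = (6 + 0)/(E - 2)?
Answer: 51650219/4132019190 ≈ 0.012500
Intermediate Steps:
Y(E) = 9 - 6/(-2 + E) (Y(E) = 9 - (6 + 0)/(E - 2) = 9 - 6/(-2 + E))
Z = 7/10 (Z = 7*(1/10) = 7/10 ≈ 0.70000)
K(V) = 21*(-8 + 3*V)/(10*(-2 + V)) (K(V) = (3*(-8 + 3*V)/(-2 + V))*(7/10) = 21*(-8 + 3*V)/(10*(-2 + V)))
1/(1/(30922 + K(169)) + S(-194, 289)) = 1/(1/(30922 + 21*(-8 + 3*169)/(10*(-2 + 169))) + 80) = 1/(1/(30922 + (21/10)*(-8 + 507)/167) + 80) = 1/(1/(30922 + (21/10)*(1/167)*499) + 80) = 1/(1/(30922 + 10479/1670) + 80) = 1/(1/(51650219/1670) + 80) = 1/(1670/51650219 + 80) = 1/(4132019190/51650219) = 51650219/4132019190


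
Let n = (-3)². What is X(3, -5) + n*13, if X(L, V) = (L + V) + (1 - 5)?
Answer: 111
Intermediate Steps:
X(L, V) = -4 + L + V (X(L, V) = (L + V) - 4 = -4 + L + V)
n = 9
X(3, -5) + n*13 = (-4 + 3 - 5) + 9*13 = -6 + 117 = 111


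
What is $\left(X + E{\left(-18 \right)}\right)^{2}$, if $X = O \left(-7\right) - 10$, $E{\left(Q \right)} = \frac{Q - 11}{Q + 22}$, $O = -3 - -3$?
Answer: $\frac{4761}{16} \approx 297.56$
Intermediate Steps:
$O = 0$ ($O = -3 + 3 = 0$)
$E{\left(Q \right)} = \frac{-11 + Q}{22 + Q}$
$X = -10$ ($X = 0 \left(-7\right) - 10 = 0 - 10 = -10$)
$\left(X + E{\left(-18 \right)}\right)^{2} = \left(-10 + \frac{-11 - 18}{22 - 18}\right)^{2} = \left(-10 + \frac{1}{4} \left(-29\right)\right)^{2} = \left(-10 - \frac{29}{4}\right)^{2} = \left(- \frac{69}{4}\right)^{2} = \frac{4761}{16}$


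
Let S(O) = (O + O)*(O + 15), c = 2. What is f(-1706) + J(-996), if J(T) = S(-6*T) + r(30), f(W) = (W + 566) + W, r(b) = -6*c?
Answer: 71601574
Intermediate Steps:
r(b) = -12 (r(b) = -6*2 = -12)
S(O) = 2*O*(15 + O) (S(O) = (2*O)*(15 + O) = 2*O*(15 + O))
f(W) = 566 + 2*W (f(W) = (566 + W) + W = 566 + 2*W)
J(T) = -12 - 12*T*(15 - 6*T) (J(T) = 2*(-6*T)*(15 - 6*T) - 12 = -12*T*(15 - 6*T) - 12 = -12 - 12*T*(15 - 6*T))
f(-1706) + J(-996) = (566 + 2*(-1706)) + (-12 - 180*(-996) + 72*(-996)²) = (566 - 3412) + (-12 + 179280 + 72*992016) = -2846 + (-12 + 179280 + 71425152) = -2846 + 71604420 = 71601574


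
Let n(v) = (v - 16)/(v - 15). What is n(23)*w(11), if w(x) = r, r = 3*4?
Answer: 21/2 ≈ 10.500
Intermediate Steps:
r = 12
w(x) = 12
n(v) = (-16 + v)/(-15 + v)
n(23)*w(11) = ((-16 + 23)/(-15 + 23))*12 = (7/8)*12 = 21/2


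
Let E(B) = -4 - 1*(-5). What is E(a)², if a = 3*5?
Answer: 1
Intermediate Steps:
a = 15
E(B) = 1 (E(B) = -4 + 5 = 1)
E(a)² = 1² = 1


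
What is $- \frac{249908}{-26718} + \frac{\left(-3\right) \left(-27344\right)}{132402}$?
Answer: $\frac{2940004166}{294793053} \approx 9.9731$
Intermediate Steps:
$- \frac{249908}{-26718} + \frac{\left(-3\right) \left(-27344\right)}{132402} = \left(-249908\right) \left(- \frac{1}{26718}\right) + 82032 \cdot \frac{1}{132402} = \frac{124954}{13359} + \frac{13672}{22067} = \frac{2940004166}{294793053}$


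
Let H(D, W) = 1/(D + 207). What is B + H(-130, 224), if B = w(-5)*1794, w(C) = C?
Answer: -690689/77 ≈ -8970.0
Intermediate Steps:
H(D, W) = 1/(207 + D)
B = -8970 (B = -5*1794 = -8970)
B + H(-130, 224) = -8970 + 1/(207 - 130) = -8970 + 1/77 = -690689/77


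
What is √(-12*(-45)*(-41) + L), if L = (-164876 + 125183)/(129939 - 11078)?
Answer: I*√312797250236613/118861 ≈ 148.8*I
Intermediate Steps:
L = -39693/118861 ≈ -0.33394
√(-12*(-45)*(-41) + L) = √(-12*(-45)*(-41) - 39693/118861) = √(540*(-41) - 39693/118861) = √(-22140 - 39693/118861) = √(-2631622233/118861) = I*√312797250236613/118861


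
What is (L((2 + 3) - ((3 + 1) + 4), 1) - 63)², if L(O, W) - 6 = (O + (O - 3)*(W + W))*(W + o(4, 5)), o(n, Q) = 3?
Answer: 13689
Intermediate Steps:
L(O, W) = 6 + (3 + W)*(O + 2*W*(-3 + O)) (L(O, W) = 6 + (O + (O - 3)*(W + W))*(W + 3) = 6 + (O + (-3 + O)*(2*W))*(3 + W) = 6 + (O + 2*W*(-3 + O))*(3 + W) = 6 + (3 + W)*(O + 2*W*(-3 + O)))
(L((2 + 3) - ((3 + 1) + 4), 1) - 63)² = ((6 - 18*1 - 6*1² + 3*((2 + 3) - ((3 + 1) + 4)) + 2*((2 + 3) - ((3 + 1) + 4))*1² + 7*((2 + 3) - ((3 + 1) + 4))*1) - 63)² = ((6 - 18 - 6*1 + 3*(5 - (4 + 4)) + 2*(5 - (4 + 4))*1 + 7*(5 - (4 + 4))*1) - 63)² = ((6 - 18 - 6 + 3*(5 - 1*8) + 2*(5 - 1*8)*1 + 7*(5 - 1*8)*1) - 63)² = ((6 - 18 - 6 + 3*(5 - 8) + 2*(5 - 8)*1 + 7*(5 - 8)*1) - 63)² = ((6 - 18 - 6 + 3*(-3) + 2*(-3)*1 + 7*(-3)*1) - 63)² = ((6 - 18 - 6 - 9 - 6 - 21) - 63)² = (-54 - 63)² = (-117)² = 13689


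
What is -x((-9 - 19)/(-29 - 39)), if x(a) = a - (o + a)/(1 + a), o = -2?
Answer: -209/136 ≈ -1.5368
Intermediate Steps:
x(a) = a - (-2 + a)/(1 + a)
-x((-9 - 19)/(-29 - 39)) = -(2 + ((-9 - 19)/(-29 - 39))²)/(1 + (-9 - 19)/(-29 - 39)) = -(2 + (-28/(-68))²)/(1 - 28/(-68)) = -(2 + (-28*(-1/68))²)/(1 - 28*(-1/68)) = -(2 + (7/17)²)/(1 + 7/17) = -(2 + 49/289)/24/17 = -17*627/(24*289) = -1*209/136 = -209/136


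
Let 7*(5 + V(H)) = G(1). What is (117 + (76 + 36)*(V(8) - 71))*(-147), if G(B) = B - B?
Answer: 1234065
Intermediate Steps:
G(B) = 0
V(H) = -5 (V(H) = -5 + (1/7)*0 = -5 + 0 = -5)
(117 + (76 + 36)*(V(8) - 71))*(-147) = (117 + (76 + 36)*(-5 - 71))*(-147) = (117 + 112*(-76))*(-147) = (117 - 8512)*(-147) = -8395*(-147) = 1234065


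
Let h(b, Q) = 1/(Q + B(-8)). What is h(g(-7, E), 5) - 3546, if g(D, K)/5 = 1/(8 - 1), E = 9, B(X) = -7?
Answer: -7093/2 ≈ -3546.5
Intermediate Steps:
g(D, K) = 5/7 (g(D, K) = 5/(8 - 1) = 5/7)
h(b, Q) = 1/(-7 + Q) (h(b, Q) = 1/(Q - 7) = 1/(-7 + Q))
h(g(-7, E), 5) - 3546 = 1/(-7 + 5) - 3546 = 1/(-2) - 3546 = -½ - 3546 = -7093/2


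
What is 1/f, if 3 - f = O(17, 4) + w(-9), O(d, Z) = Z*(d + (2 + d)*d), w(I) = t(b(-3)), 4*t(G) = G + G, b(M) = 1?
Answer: -2/2715 ≈ -0.00073665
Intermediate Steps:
t(G) = G/2 (t(G) = (G + G)/4 = (2*G)/4 = G/2)
w(I) = 1/2 (w(I) = (1/2)*1 = 1/2)
O(d, Z) = Z*(d + d*(2 + d))
f = -2715/2 (f = 3 - (4*17*(3 + 17) + 1/2) = 3 - (4*17*20 + 1/2) = 3 - (1360 + 1/2) = 3 - 1*2721/2 = 3 - 2721/2 = -2715/2 ≈ -1357.5)
1/f = 1/(-2715/2) = -2/2715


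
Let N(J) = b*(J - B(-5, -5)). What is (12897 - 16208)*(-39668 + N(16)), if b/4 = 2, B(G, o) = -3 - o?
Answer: 130969916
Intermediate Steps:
b = 8 (b = 4*2 = 8)
N(J) = -16 + 8*J (N(J) = 8*(J - (-3 - 1*(-5))) = 8*(J - (-3 + 5)) = 8*(J - 1*2) = 8*(J - 2) = 8*(-2 + J) = -16 + 8*J)
(12897 - 16208)*(-39668 + N(16)) = (12897 - 16208)*(-39668 + (-16 + 8*16)) = -3311*(-39668 + (-16 + 128)) = -3311*(-39668 + 112) = -3311*(-39556) = 130969916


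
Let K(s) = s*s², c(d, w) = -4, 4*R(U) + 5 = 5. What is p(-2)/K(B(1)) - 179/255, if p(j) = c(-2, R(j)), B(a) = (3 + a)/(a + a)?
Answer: -613/510 ≈ -1.2020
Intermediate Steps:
R(U) = 0 (R(U) = -5/4 + (¼)*5 = -5/4 + 5/4 = 0)
B(a) = (3 + a)/(2*a) (B(a) = (3 + a)/((2*a)) = (3 + a)*(1/(2*a)) = (3 + a)/(2*a))
K(s) = s³
p(j) = -4
p(-2)/K(B(1)) - 179/255 = -4*8/(3 + 1)³ - 179/255 = -4/(((½)*1*4)³) - 179*1/255 = -4/(2³) - 179/255 = -4/8 - 179/255 = -4*⅛ - 179/255 = -½ - 179/255 = -613/510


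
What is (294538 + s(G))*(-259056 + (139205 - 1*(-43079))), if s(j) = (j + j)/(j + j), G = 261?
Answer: -22612348108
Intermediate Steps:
s(j) = 1 (s(j) = (2*j)/((2*j)) = (2*j)*(1/(2*j)) = 1)
(294538 + s(G))*(-259056 + (139205 - 1*(-43079))) = (294538 + 1)*(-259056 + (139205 - 1*(-43079))) = 294539*(-259056 + (139205 + 43079)) = 294539*(-259056 + 182284) = 294539*(-76772) = -22612348108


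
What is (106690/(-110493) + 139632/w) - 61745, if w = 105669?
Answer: -80101222721411/1297298313 ≈ -61745.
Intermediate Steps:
(106690/(-110493) + 139632/w) - 61745 = (106690/(-110493) + 139632/105669) - 61745 = (106690*(-1/110493) + 139632*(1/105669)) - 61745 = (-106690/110493 + 46544/35223) - 61745 = 461614774/1297298313 - 61745 = -80101222721411/1297298313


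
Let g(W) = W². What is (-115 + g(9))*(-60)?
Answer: 2040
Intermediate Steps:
(-115 + g(9))*(-60) = (-115 + 9²)*(-60) = (-115 + 81)*(-60) = -34*(-60) = 2040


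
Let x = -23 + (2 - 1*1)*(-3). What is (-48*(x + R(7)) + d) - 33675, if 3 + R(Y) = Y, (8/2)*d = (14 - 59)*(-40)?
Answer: -32169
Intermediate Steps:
d = 450 (d = ((14 - 59)*(-40))/4 = (-45*(-40))/4 = (1/4)*1800 = 450)
R(Y) = -3 + Y
x = -26 (x = -23 + (2 - 1)*(-3) = -23 + 1*(-3) = -23 - 3 = -26)
(-48*(x + R(7)) + d) - 33675 = (-48*(-26 + (-3 + 7)) + 450) - 33675 = (-48*(-26 + 4) + 450) - 33675 = (-48*(-22) + 450) - 33675 = (1056 + 450) - 33675 = 1506 - 33675 = -32169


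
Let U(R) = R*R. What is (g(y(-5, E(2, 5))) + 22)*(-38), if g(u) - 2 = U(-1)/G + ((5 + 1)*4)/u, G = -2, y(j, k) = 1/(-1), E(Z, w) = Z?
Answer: 19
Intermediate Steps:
U(R) = R²
y(j, k) = -1
g(u) = 3/2 + 24/u (g(u) = 2 + ((-1)²/(-2) + ((5 + 1)*4)/u) = 2 + (1*(-½) + (6*4)/u) = 2 + (-½ + 24/u) = 3/2 + 24/u)
(g(y(-5, E(2, 5))) + 22)*(-38) = ((3/2 + 24/(-1)) + 22)*(-38) = ((3/2 + 24*(-1)) + 22)*(-38) = ((3/2 - 24) + 22)*(-38) = (-45/2 + 22)*(-38) = -½*(-38) = 19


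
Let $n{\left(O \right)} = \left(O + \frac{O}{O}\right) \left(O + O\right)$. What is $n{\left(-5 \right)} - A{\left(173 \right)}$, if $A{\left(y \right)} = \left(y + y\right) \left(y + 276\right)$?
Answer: $-155314$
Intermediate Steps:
$A{\left(y \right)} = 2 y \left(276 + y\right)$
$n{\left(O \right)} = 2 O \left(1 + O\right)$ ($n{\left(O \right)} = \left(O + 1\right) 2 O = \left(1 + O\right) 2 O = 2 O \left(1 + O\right)$)
$n{\left(-5 \right)} - A{\left(173 \right)} = 2 \left(-5\right) \left(1 - 5\right) - 2 \cdot 173 \left(276 + 173\right) = 2 \left(-5\right) \left(-4\right) - 2 \cdot 173 \cdot 449 = 40 - 155354 = -155314$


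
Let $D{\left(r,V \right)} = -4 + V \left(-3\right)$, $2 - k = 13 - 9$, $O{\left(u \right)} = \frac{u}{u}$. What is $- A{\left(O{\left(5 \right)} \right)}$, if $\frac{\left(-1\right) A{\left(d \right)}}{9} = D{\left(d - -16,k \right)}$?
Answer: $18$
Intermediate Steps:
$O{\left(u \right)} = 1$
$k = -2$ ($k = 2 - \left(13 - 9\right) = 2 - 4 = -2$)
$D{\left(r,V \right)} = -4 - 3 V$
$A{\left(d \right)} = -18$ ($A{\left(d \right)} = - 9 \left(-4 - -6\right) = - 9 \left(-4 + 6\right) = \left(-9\right) 2 = -18$)
$- A{\left(O{\left(5 \right)} \right)} = \left(-1\right) \left(-18\right) = 18$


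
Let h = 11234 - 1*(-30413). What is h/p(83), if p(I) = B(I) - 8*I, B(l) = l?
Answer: -41647/581 ≈ -71.682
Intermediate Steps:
h = 41647 (h = 11234 + 30413 = 41647)
p(I) = -7*I (p(I) = I - 8*I = -7*I)
h/p(83) = 41647/((-7*83)) = 41647/(-581) = 41647*(-1/581) = -41647/581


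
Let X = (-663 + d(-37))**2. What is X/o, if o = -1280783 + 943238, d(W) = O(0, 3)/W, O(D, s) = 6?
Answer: -66896041/51344345 ≈ -1.3029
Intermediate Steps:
d(W) = 6/W
o = -337545
X = 602064369/1369 (X = (-663 + 6/(-37))**2 = (-663 + 6*(-1/37))**2 = (-663 - 6/37)**2 = (-24537/37)**2 = 602064369/1369 ≈ 4.3978e+5)
X/o = (602064369/1369)/(-337545) = (602064369/1369)*(-1/337545) = -66896041/51344345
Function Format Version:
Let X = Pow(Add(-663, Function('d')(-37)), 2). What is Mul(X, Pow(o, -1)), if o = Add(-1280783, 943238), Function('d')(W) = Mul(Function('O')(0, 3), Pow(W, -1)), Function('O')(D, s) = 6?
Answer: Rational(-66896041, 51344345) ≈ -1.3029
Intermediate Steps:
Function('d')(W) = Mul(6, Pow(W, -1))
o = -337545
X = Rational(602064369, 1369) (X = Pow(Add(-663, Mul(6, Pow(-37, -1))), 2) = Pow(Add(-663, Mul(6, Rational(-1, 37))), 2) = Pow(Add(-663, Rational(-6, 37)), 2) = Pow(Rational(-24537, 37), 2) = Rational(602064369, 1369) ≈ 4.3978e+5)
Mul(X, Pow(o, -1)) = Mul(Rational(602064369, 1369), Pow(-337545, -1)) = Mul(Rational(602064369, 1369), Rational(-1, 337545)) = Rational(-66896041, 51344345)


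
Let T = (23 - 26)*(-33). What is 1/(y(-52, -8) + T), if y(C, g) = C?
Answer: 1/47 ≈ 0.021277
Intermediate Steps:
T = 99 (T = -3*(-33) = 99)
1/(y(-52, -8) + T) = 1/(-52 + 99) = 1/47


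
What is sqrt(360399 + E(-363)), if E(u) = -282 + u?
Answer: sqrt(359754) ≈ 599.79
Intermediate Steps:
sqrt(360399 + E(-363)) = sqrt(360399 + (-282 - 363)) = sqrt(360399 - 645) = sqrt(359754)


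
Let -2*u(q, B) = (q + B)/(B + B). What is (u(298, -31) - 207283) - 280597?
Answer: -60496853/124 ≈ -4.8788e+5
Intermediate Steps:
u(q, B) = -(B + q)/(4*B) (u(q, B) = -(q + B)/(2*(B + B)) = -(B + q)/(2*(2*B)) = -(B + q)*1/(2*B)/2 = -(B + q)/(4*B))
(u(298, -31) - 207283) - 280597 = ((¼)*(-1*(-31) - 1*298)/(-31) - 207283) - 280597 = ((¼)*(-1/31)*(31 - 298) - 207283) - 280597 = ((¼)*(-1/31)*(-267) - 207283) - 280597 = (267/124 - 207283) - 280597 = -25702825/124 - 280597 = -60496853/124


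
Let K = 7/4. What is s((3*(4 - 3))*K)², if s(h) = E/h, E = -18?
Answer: 576/49 ≈ 11.755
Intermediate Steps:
K = 7/4 (K = 7*(¼) = 7/4 ≈ 1.7500)
s(h) = -18/h
s((3*(4 - 3))*K)² = (-18*4/(21*(4 - 3)))² = (-18/((3*1)*(7/4)))² = (-18/(3*(7/4)))² = (-18/21/4)² = (-18*4/21)² = (-24/7)² = 576/49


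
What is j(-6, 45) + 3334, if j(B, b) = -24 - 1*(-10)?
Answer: 3320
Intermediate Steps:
j(B, b) = -14 (j(B, b) = -24 + 10 = -14)
j(-6, 45) + 3334 = -14 + 3334 = 3320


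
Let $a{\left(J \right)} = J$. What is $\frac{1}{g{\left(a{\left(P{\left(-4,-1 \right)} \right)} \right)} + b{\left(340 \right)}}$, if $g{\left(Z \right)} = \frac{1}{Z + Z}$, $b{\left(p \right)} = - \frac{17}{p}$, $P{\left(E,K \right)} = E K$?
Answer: $\frac{40}{3} \approx 13.333$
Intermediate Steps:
$g{\left(Z \right)} = \frac{1}{2 Z}$
$\frac{1}{g{\left(a{\left(P{\left(-4,-1 \right)} \right)} \right)} + b{\left(340 \right)}} = \frac{1}{\frac{1}{2 \left(\left(-4\right) \left(-1\right)\right)} - \frac{17}{340}} = \frac{1}{\frac{1}{2 \cdot 4} - \frac{1}{20}} = \frac{1}{\frac{1}{2} \cdot \frac{1}{4} - \frac{1}{20}} = \frac{1}{\frac{1}{8} - \frac{1}{20}} = \frac{1}{\frac{3}{40}} = \frac{40}{3}$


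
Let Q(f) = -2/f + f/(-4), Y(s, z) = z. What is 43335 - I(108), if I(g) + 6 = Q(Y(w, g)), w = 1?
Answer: 2341873/54 ≈ 43368.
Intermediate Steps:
Q(f) = -2/f - f/4 (Q(f) = -2/f + f*(-¼) = -2/f - f/4)
I(g) = -6 - 2/g - g/4 (I(g) = -6 + (-2/g - g/4) = -6 - 2/g - g/4)
43335 - I(108) = 43335 - (-6 - 2/108 - ¼*108) = 43335 - (-6 - 2*1/108 - 27) = 43335 - (-6 - 1/54 - 27) = 43335 - 1*(-1783/54) = 43335 + 1783/54 = 2341873/54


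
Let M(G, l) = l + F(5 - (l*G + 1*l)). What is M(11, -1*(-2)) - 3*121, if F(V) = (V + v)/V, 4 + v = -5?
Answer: -6831/19 ≈ -359.53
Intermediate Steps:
v = -9 (v = -4 - 5 = -9)
F(V) = (-9 + V)/V (F(V) = (V - 9)/V = (-9 + V)/V)
M(G, l) = l + (-4 - l - G*l)/(5 - l - G*l) (M(G, l) = l + (-9 + (5 - (l*G + 1*l)))/(5 - (l*G + 1*l)) = l + (-9 + (5 - (G*l + l)))/(5 - (G*l + l)) = l + (-9 + (5 - (l + G*l)))/(5 - (l + G*l)) = l + (-9 + (5 + (-l - G*l)))/(5 + (-l - G*l)) = l + (-9 + (5 - l - G*l))/(5 - l - G*l) = l + (-4 - l - G*l)/(5 - l - G*l))
M(11, -1*(-2)) - 3*121 = (4 - 1*(-2) + 11*(-1*(-2)) + (-1*(-2))*(-5 - 1*(-2) + 11*(-1*(-2))))/(-5 - 1*(-2) + 11*(-1*(-2))) - 3*121 = (4 + 2 + 11*2 + 2*(-5 + 2 + 11*2))/(-5 + 2 + 11*2) - 363 = (4 + 2 + 22 + 2*(-5 + 2 + 22))/(-5 + 2 + 22) - 363 = (4 + 2 + 22 + 2*19)/19 - 363 = (4 + 2 + 22 + 38)/19 - 363 = (1/19)*66 - 363 = 66/19 - 363 = -6831/19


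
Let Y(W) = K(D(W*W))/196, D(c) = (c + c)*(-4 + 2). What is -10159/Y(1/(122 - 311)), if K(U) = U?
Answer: 17781592311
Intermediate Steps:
D(c) = -4*c (D(c) = (2*c)*(-2) = -4*c)
Y(W) = -W**2/49 (Y(W) = -4*W*W/196 = -4*W**2*(1/196) = -W**2/49)
-10159/Y(1/(122 - 311)) = -10159*(-49*(122 - 311)**2) = -10159/((-(1/(-189))**2/49)) = -10159/((-(-1/189)**2/49)) = -10159/((-1/49*1/35721)) = -10159/(-1/1750329) = -10159*(-1750329) = 17781592311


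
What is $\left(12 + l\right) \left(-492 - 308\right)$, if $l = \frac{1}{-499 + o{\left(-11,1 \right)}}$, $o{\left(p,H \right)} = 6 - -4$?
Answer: $- \frac{4693600}{489} \approx -9598.4$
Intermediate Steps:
$o{\left(p,H \right)} = 10$ ($o{\left(p,H \right)} = 6 + 4 = 10$)
$l = - \frac{1}{489}$ ($l = \frac{1}{-499 + 10} = \frac{1}{-489} = - \frac{1}{489} \approx -0.002045$)
$\left(12 + l\right) \left(-492 - 308\right) = \left(12 - \frac{1}{489}\right) \left(-492 - 308\right) = \frac{5867}{489} \left(-800\right) = - \frac{4693600}{489}$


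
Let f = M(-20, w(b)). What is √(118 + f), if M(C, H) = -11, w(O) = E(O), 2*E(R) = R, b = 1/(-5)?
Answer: √107 ≈ 10.344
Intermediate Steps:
b = -⅕ (b = 1*(-⅕) = -⅕ ≈ -0.20000)
E(R) = R/2
w(O) = O/2
f = -11
√(118 + f) = √(118 - 11) = √107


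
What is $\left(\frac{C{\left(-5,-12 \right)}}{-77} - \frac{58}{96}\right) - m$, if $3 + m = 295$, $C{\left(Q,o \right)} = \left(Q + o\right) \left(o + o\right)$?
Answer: $- \frac{1101049}{3696} \approx -297.9$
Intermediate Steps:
$C{\left(Q,o \right)} = 2 o \left(Q + o\right)$ ($C{\left(Q,o \right)} = \left(Q + o\right) 2 o = 2 o \left(Q + o\right)$)
$m = 292$ ($m = -3 + 295 = 292$)
$\left(\frac{C{\left(-5,-12 \right)}}{-77} - \frac{58}{96}\right) - m = \left(\frac{2 \left(-12\right) \left(-5 - 12\right)}{-77} - \frac{58}{96}\right) - 292 = \left(2 \left(-12\right) \left(-17\right) \left(- \frac{1}{77}\right) - \frac{29}{48}\right) - 292 = \left(408 \left(- \frac{1}{77}\right) - \frac{29}{48}\right) - 292 = \left(- \frac{408}{77} - \frac{29}{48}\right) - 292 = - \frac{21817}{3696} - 292 = - \frac{1101049}{3696}$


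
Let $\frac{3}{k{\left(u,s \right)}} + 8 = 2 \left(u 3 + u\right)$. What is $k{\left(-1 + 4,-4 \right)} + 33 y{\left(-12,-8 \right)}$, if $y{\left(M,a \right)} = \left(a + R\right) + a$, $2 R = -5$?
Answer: $- \frac{9765}{16} \approx -610.31$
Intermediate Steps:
$R = - \frac{5}{2}$ ($R = \frac{1}{2} \left(-5\right) = - \frac{5}{2} \approx -2.5$)
$y{\left(M,a \right)} = - \frac{5}{2} + 2 a$ ($y{\left(M,a \right)} = \left(a - \frac{5}{2}\right) + a = \left(- \frac{5}{2} + a\right) + a = - \frac{5}{2} + 2 a$)
$k{\left(u,s \right)} = \frac{3}{-8 + 8 u}$ ($k{\left(u,s \right)} = \frac{3}{-8 + 2 \left(u 3 + u\right)} = \frac{3}{-8 + 2 \left(3 u + u\right)} = \frac{3}{-8 + 2 \cdot 4 u} = \frac{3}{-8 + 8 u}$)
$k{\left(-1 + 4,-4 \right)} + 33 y{\left(-12,-8 \right)} = \frac{3}{8 \left(-1 + \left(-1 + 4\right)\right)} + 33 \left(- \frac{5}{2} + 2 \left(-8\right)\right) = \frac{3}{8 \left(-1 + 3\right)} + 33 \left(- \frac{5}{2} - 16\right) = \frac{3}{8 \cdot 2} + 33 \left(- \frac{37}{2}\right) = \frac{3}{8} \cdot \frac{1}{2} - \frac{1221}{2} = \frac{3}{16} - \frac{1221}{2} = - \frac{9765}{16}$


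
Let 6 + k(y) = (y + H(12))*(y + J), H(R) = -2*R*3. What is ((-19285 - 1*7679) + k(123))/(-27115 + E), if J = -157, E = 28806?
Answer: -28704/1691 ≈ -16.975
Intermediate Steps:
H(R) = -6*R
k(y) = -6 + (-157 + y)*(-72 + y) (k(y) = -6 + (y - 6*12)*(y - 157) = -6 + (y - 72)*(-157 + y) = -6 + (-72 + y)*(-157 + y) = -6 + (-157 + y)*(-72 + y))
((-19285 - 1*7679) + k(123))/(-27115 + E) = ((-19285 - 1*7679) + (11298 + 123² - 229*123))/(-27115 + 28806) = ((-19285 - 7679) + (11298 + 15129 - 28167))/1691 = (-26964 - 1740)*(1/1691) = -28704*1/1691 = -28704/1691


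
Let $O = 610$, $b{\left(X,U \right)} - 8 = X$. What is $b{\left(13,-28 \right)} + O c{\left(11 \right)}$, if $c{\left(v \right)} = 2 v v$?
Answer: $147641$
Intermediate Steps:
$b{\left(X,U \right)} = 8 + X$
$c{\left(v \right)} = 2 v^{2}$
$b{\left(13,-28 \right)} + O c{\left(11 \right)} = \left(8 + 13\right) + 610 \cdot 2 \cdot 11^{2} = 21 + 610 \cdot 2 \cdot 121 = 21 + 610 \cdot 242 = 21 + 147620 = 147641$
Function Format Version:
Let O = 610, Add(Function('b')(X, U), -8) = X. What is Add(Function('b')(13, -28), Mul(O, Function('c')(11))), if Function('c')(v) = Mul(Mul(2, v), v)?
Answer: 147641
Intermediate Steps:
Function('b')(X, U) = Add(8, X)
Function('c')(v) = Mul(2, Pow(v, 2))
Add(Function('b')(13, -28), Mul(O, Function('c')(11))) = Add(Add(8, 13), Mul(610, Mul(2, Pow(11, 2)))) = Add(21, Mul(610, Mul(2, 121))) = Add(21, Mul(610, 242)) = Add(21, 147620) = 147641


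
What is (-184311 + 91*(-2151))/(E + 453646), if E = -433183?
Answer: -126684/6821 ≈ -18.573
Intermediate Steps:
(-184311 + 91*(-2151))/(E + 453646) = (-184311 + 91*(-2151))/(-433183 + 453646) = (-184311 - 195741)/20463 = -380052*1/20463 = -126684/6821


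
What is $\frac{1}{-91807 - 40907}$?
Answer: $- \frac{1}{132714} \approx -7.535 \cdot 10^{-6}$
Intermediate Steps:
$\frac{1}{-91807 - 40907} = \frac{1}{-132714} = - \frac{1}{132714}$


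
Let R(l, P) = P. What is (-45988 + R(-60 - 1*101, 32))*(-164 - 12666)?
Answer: 589615480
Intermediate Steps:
(-45988 + R(-60 - 1*101, 32))*(-164 - 12666) = (-45988 + 32)*(-164 - 12666) = -45956*(-12830) = 589615480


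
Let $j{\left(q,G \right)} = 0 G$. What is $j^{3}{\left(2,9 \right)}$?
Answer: $0$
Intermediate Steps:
$j{\left(q,G \right)} = 0$
$j^{3}{\left(2,9 \right)} = 0^{3} = 0$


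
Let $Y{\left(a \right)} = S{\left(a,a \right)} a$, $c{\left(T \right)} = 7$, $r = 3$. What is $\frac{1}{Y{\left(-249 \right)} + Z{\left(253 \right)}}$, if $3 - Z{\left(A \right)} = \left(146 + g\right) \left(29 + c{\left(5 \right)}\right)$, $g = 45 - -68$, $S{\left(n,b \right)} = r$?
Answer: $- \frac{1}{10068} \approx -9.9325 \cdot 10^{-5}$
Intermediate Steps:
$S{\left(n,b \right)} = 3$
$g = 113$ ($g = 45 + 68 = 113$)
$Z{\left(A \right)} = -9321$ ($Z{\left(A \right)} = 3 - \left(146 + 113\right) \left(29 + 7\right) = 3 - 259 \cdot 36 = 3 - 9324 = -9321$)
$Y{\left(a \right)} = 3 a$
$\frac{1}{Y{\left(-249 \right)} + Z{\left(253 \right)}} = \frac{1}{3 \left(-249\right) - 9321} = \frac{1}{-747 - 9321} = \frac{1}{-10068} = - \frac{1}{10068}$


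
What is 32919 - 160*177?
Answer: 4599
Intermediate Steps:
32919 - 160*177 = 32919 - 1*28320 = 32919 - 28320 = 4599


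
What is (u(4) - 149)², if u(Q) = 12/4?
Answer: 21316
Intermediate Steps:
u(Q) = 3 (u(Q) = 12*(¼) = 3)
(u(4) - 149)² = (3 - 149)² = (-146)² = 21316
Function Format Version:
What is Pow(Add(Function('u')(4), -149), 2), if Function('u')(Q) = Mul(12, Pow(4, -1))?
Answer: 21316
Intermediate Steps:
Function('u')(Q) = 3 (Function('u')(Q) = Mul(12, Rational(1, 4)) = 3)
Pow(Add(Function('u')(4), -149), 2) = Pow(Add(3, -149), 2) = Pow(-146, 2) = 21316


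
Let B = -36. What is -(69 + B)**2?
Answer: -1089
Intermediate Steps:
-(69 + B)**2 = -(69 - 36)**2 = -1*33**2 = -1*1089 = -1089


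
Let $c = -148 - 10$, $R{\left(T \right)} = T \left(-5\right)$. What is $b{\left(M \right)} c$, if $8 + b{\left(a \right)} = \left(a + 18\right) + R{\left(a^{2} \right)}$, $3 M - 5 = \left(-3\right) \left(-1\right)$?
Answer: $\frac{32548}{9} \approx 3616.4$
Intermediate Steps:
$R{\left(T \right)} = - 5 T$
$c = -158$
$M = \frac{8}{3}$ ($M = \frac{5}{3} + \frac{\left(-3\right) \left(-1\right)}{3} = \frac{5}{3} + \frac{1}{3} \cdot 3 = \frac{5}{3} + 1 = \frac{8}{3} \approx 2.6667$)
$b{\left(a \right)} = 10 + a - 5 a^{2}$ ($b{\left(a \right)} = -8 - \left(-18 - a + 5 a^{2}\right) = -8 + \left(18 + a - 5 a^{2}\right) = 10 + a - 5 a^{2}$)
$b{\left(M \right)} c = \left(10 + \frac{8}{3} - 5 \left(\frac{8}{3}\right)^{2}\right) \left(-158\right) = \left(10 + \frac{8}{3} - \frac{320}{9}\right) \left(-158\right) = \left(- \frac{206}{9}\right) \left(-158\right) = \frac{32548}{9}$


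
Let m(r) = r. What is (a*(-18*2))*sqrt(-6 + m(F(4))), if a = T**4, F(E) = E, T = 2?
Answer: -576*I*sqrt(2) ≈ -814.59*I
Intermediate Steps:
a = 16 (a = 2**4 = 16)
(a*(-18*2))*sqrt(-6 + m(F(4))) = (16*(-18*2))*sqrt(-6 + 4) = (16*(-36))*sqrt(-2) = -576*I*sqrt(2)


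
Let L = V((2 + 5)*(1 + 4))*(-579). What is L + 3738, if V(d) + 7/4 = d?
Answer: -62055/4 ≈ -15514.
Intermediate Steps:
V(d) = -7/4 + d
L = -77007/4 (L = (-7/4 + (2 + 5)*(1 + 4))*(-579) = (-7/4 + 7*5)*(-579) = (-7/4 + 35)*(-579) = (133/4)*(-579) = -77007/4 ≈ -19252.)
L + 3738 = -77007/4 + 3738 = -62055/4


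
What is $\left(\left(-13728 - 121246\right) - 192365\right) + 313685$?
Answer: $-13654$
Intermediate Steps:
$\left(\left(-13728 - 121246\right) - 192365\right) + 313685 = \left(-134974 - 192365\right) + 313685 = -327339 + 313685 = -13654$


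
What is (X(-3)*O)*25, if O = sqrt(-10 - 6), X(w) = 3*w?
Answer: -900*I ≈ -900.0*I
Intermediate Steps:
O = 4*I (O = sqrt(-16) = 4*I ≈ 4.0*I)
(X(-3)*O)*25 = ((3*(-3))*(4*I))*25 = -36*I*25 = -900*I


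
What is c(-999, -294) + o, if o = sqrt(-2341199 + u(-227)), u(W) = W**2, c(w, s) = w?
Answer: -999 + I*sqrt(2289670) ≈ -999.0 + 1513.2*I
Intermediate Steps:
o = I*sqrt(2289670) (o = sqrt(-2341199 + (-227)**2) = sqrt(-2341199 + 51529) = sqrt(-2289670) = I*sqrt(2289670) ≈ 1513.2*I)
c(-999, -294) + o = -999 + I*sqrt(2289670)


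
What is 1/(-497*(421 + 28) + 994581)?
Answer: 1/771428 ≈ 1.2963e-6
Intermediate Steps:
1/(-497*(421 + 28) + 994581) = 1/(-497*449 + 994581) = 1/(-223153 + 994581) = 1/771428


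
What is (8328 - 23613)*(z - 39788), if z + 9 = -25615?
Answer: 999822420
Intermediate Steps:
z = -25624 (z = -9 - 25615 = -25624)
(8328 - 23613)*(z - 39788) = (8328 - 23613)*(-25624 - 39788) = -15285*(-65412) = 999822420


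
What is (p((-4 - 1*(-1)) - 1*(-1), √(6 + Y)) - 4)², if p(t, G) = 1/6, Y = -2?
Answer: 529/36 ≈ 14.694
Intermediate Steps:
p(t, G) = ⅙ (p(t, G) = 1*(⅙) = ⅙)
(p((-4 - 1*(-1)) - 1*(-1), √(6 + Y)) - 4)² = (⅙ - 4)² = (-23/6)² = 529/36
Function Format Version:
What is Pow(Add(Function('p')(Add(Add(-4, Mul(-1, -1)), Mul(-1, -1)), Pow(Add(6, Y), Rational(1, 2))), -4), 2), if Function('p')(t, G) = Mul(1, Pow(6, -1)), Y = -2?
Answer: Rational(529, 36) ≈ 14.694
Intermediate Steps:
Function('p')(t, G) = Rational(1, 6) (Function('p')(t, G) = Mul(1, Rational(1, 6)) = Rational(1, 6))
Pow(Add(Function('p')(Add(Add(-4, Mul(-1, -1)), Mul(-1, -1)), Pow(Add(6, Y), Rational(1, 2))), -4), 2) = Pow(Add(Rational(1, 6), -4), 2) = Pow(Rational(-23, 6), 2) = Rational(529, 36)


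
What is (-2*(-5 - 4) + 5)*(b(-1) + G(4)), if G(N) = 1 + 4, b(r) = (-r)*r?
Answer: 92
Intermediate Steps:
b(r) = -r²
G(N) = 5
(-2*(-5 - 4) + 5)*(b(-1) + G(4)) = (-2*(-5 - 4) + 5)*(-1*(-1)² + 5) = (-2*(-9) + 5)*(-1*1 + 5) = (18 + 5)*(-1 + 5) = 23*4 = 92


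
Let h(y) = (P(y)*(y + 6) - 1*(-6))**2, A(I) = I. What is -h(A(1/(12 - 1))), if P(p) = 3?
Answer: -71289/121 ≈ -589.17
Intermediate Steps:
h(y) = (24 + 3*y)**2 (h(y) = (3*(y + 6) - 1*(-6))**2 = (3*(6 + y) + 6)**2 = ((18 + 3*y) + 6)**2 = (24 + 3*y)**2)
-h(A(1/(12 - 1))) = -9*(8 + 1/(12 - 1))**2 = -9*(8 + 1/11)**2 = -9*(89/11)**2 = -9*7921/121 = -1*71289/121 = -71289/121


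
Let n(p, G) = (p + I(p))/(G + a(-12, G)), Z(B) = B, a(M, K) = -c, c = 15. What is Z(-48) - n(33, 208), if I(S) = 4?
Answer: -9301/193 ≈ -48.192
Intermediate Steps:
a(M, K) = -15 (a(M, K) = -1*15 = -15)
n(p, G) = (4 + p)/(-15 + G) (n(p, G) = (p + 4)/(G - 15) = (4 + p)/(-15 + G))
Z(-48) - n(33, 208) = -48 - (4 + 33)/(-15 + 208) = -48 - 37/193 = -9301/193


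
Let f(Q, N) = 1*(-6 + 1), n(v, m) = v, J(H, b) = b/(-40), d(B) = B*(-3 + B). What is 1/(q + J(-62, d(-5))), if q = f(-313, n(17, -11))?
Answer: -⅙ ≈ -0.16667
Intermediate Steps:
J(H, b) = -b/40 (J(H, b) = b*(-1/40) = -b/40)
f(Q, N) = -5 (f(Q, N) = 1*(-5) = -5)
q = -5
1/(q + J(-62, d(-5))) = 1/(-5 - (-1)*(-3 - 5)/8) = 1/(-5 - (-1)*(-8)/8) = 1/(-5 - 1/40*40) = 1/(-5 - 1) = 1/(-6) = -⅙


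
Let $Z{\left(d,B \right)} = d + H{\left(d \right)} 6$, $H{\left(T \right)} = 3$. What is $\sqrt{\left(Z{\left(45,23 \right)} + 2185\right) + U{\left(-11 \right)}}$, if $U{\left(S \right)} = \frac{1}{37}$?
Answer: $\frac{\sqrt{3077549}}{37} \approx 47.413$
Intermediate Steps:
$U{\left(S \right)} = \frac{1}{37}$
$Z{\left(d,B \right)} = 18 + d$ ($Z{\left(d,B \right)} = d + 3 \cdot 6 = d + 18 = 18 + d$)
$\sqrt{\left(Z{\left(45,23 \right)} + 2185\right) + U{\left(-11 \right)}} = \sqrt{\left(\left(18 + 45\right) + 2185\right) + \frac{1}{37}} = \sqrt{\left(63 + 2185\right) + \frac{1}{37}} = \sqrt{2248 + \frac{1}{37}} = \sqrt{\frac{83177}{37}} = \frac{\sqrt{3077549}}{37}$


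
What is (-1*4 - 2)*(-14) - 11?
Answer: 73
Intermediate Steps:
(-1*4 - 2)*(-14) - 11 = (-4 - 2)*(-14) - 11 = -6*(-14) - 11 = 84 - 11 = 73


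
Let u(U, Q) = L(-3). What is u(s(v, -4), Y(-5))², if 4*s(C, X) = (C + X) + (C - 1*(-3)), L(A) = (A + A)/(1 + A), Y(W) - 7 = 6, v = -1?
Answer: 9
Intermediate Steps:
Y(W) = 13 (Y(W) = 7 + 6 = 13)
L(A) = 2*A/(1 + A) (L(A) = (2*A)/(1 + A) = 2*A/(1 + A))
s(C, X) = ¾ + C/2 + X/4 (s(C, X) = ((C + X) + (C - 1*(-3)))/4 = ((C + X) + (C + 3))/4 = ((C + X) + (3 + C))/4 = (3 + X + 2*C)/4 = ¾ + C/2 + X/4)
u(U, Q) = 3 (u(U, Q) = 2*(-3)/(1 - 3) = 2*(-3)/(-2) = 2*(-3)*(-½) = 3)
u(s(v, -4), Y(-5))² = 3² = 9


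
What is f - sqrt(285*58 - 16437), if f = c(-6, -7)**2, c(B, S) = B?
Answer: 36 - sqrt(93) ≈ 26.356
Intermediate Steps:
f = 36 (f = (-6)**2 = 36)
f - sqrt(285*58 - 16437) = 36 - sqrt(285*58 - 16437) = 36 - sqrt(16530 - 16437) = 36 - sqrt(93)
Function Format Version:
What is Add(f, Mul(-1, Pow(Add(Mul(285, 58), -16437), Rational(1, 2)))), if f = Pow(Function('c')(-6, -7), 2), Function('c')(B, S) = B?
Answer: Add(36, Mul(-1, Pow(93, Rational(1, 2)))) ≈ 26.356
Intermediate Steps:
f = 36 (f = Pow(-6, 2) = 36)
Add(f, Mul(-1, Pow(Add(Mul(285, 58), -16437), Rational(1, 2)))) = Add(36, Mul(-1, Pow(Add(Mul(285, 58), -16437), Rational(1, 2)))) = Add(36, Mul(-1, Pow(Add(16530, -16437), Rational(1, 2)))) = Add(36, Mul(-1, Pow(93, Rational(1, 2))))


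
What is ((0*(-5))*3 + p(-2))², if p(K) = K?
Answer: 4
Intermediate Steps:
((0*(-5))*3 + p(-2))² = ((0*(-5))*3 - 2)² = (0*3 - 2)² = (0 - 2)² = (-2)² = 4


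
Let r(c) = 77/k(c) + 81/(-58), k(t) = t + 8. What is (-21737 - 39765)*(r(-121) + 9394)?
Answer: -1892867257407/3277 ≈ -5.7762e+8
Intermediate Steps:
k(t) = 8 + t
r(c) = -81/58 + 77/(8 + c) (r(c) = 77/(8 + c) + 81/(-58) = 77/(8 + c) + 81*(-1/58) = 77/(8 + c) - 81/58 = -81/58 + 77/(8 + c))
(-21737 - 39765)*(r(-121) + 9394) = (-21737 - 39765)*((3818 - 81*(-121))/(58*(8 - 121)) + 9394) = -61502*((1/58)*(3818 + 9801)/(-113) + 9394) = -61502*((1/58)*(-1/113)*13619 + 9394) = -61502*(-13619/6554 + 9394) = -61502*61554657/6554 = -1892867257407/3277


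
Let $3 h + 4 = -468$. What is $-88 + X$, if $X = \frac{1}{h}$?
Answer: $- \frac{41539}{472} \approx -88.006$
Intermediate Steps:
$h = - \frac{472}{3}$ ($h = - \frac{4}{3} + \frac{1}{3} \left(-468\right) = - \frac{4}{3} - 156 = - \frac{472}{3} \approx -157.33$)
$X = - \frac{3}{472}$ ($X = \frac{1}{- \frac{472}{3}} = - \frac{3}{472} \approx -0.0063559$)
$-88 + X = -88 - \frac{3}{472} = - \frac{41539}{472}$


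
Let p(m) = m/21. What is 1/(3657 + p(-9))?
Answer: 7/25596 ≈ 0.00027348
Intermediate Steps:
p(m) = m/21 (p(m) = m*(1/21) = m/21)
1/(3657 + p(-9)) = 1/(3657 + (1/21)*(-9)) = 1/(3657 - 3/7) = 1/(25596/7) = 7/25596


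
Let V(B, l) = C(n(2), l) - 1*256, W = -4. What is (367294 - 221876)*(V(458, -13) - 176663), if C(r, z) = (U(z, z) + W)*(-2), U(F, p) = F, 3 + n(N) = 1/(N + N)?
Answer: -25722262930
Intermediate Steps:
n(N) = -3 + 1/(2*N) (n(N) = -3 + 1/(N + N) = -3 + 1/(2*N))
C(r, z) = 8 - 2*z (C(r, z) = (z - 4)*(-2) = (-4 + z)*(-2) = 8 - 2*z)
V(B, l) = -248 - 2*l (V(B, l) = (8 - 2*l) - 1*256 = (8 - 2*l) - 256 = -248 - 2*l)
(367294 - 221876)*(V(458, -13) - 176663) = (367294 - 221876)*((-248 - 2*(-13)) - 176663) = 145418*((-248 + 26) - 176663) = 145418*(-222 - 176663) = 145418*(-176885) = -25722262930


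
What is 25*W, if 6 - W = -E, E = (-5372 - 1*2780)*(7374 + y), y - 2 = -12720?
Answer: 1089107350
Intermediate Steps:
y = -12718 (y = 2 - 12720 = -12718)
E = 43564288 (E = (-5372 - 1*2780)*(7374 - 12718) = (-5372 - 2780)*(-5344) = -8152*(-5344) = 43564288)
W = 43564294 (W = 6 - (-1)*43564288 = 6 - 1*(-43564288) = 6 + 43564288 = 43564294)
25*W = 25*43564294 = 1089107350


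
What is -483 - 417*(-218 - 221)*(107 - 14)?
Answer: 17024376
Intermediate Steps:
-483 - 417*(-218 - 221)*(107 - 14) = -483 - (-183063)*93 = -483 - 417*(-40827) = -483 + 17024859 = 17024376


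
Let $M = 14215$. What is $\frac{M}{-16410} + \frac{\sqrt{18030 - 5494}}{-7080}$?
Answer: $- \frac{2843}{3282} - \frac{\sqrt{3134}}{3540} \approx -0.88205$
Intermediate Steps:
$\frac{M}{-16410} + \frac{\sqrt{18030 - 5494}}{-7080} = \frac{14215}{-16410} + \frac{\sqrt{18030 - 5494}}{-7080} = 14215 \left(- \frac{1}{16410}\right) + \sqrt{12536} \left(- \frac{1}{7080}\right) = - \frac{2843}{3282} + 2 \sqrt{3134} \left(- \frac{1}{7080}\right) = - \frac{2843}{3282} - \frac{\sqrt{3134}}{3540}$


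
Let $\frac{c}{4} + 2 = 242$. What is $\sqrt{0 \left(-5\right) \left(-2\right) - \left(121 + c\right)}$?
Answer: $i \sqrt{1081} \approx 32.879 i$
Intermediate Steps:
$c = 960$ ($c = -8 + 4 \cdot 242 = -8 + 968 = 960$)
$\sqrt{0 \left(-5\right) \left(-2\right) - \left(121 + c\right)} = \sqrt{0 \left(-5\right) \left(-2\right) - 1081} = \sqrt{0 \left(-2\right) - 1081} = \sqrt{0 - 1081} = \sqrt{-1081} = i \sqrt{1081}$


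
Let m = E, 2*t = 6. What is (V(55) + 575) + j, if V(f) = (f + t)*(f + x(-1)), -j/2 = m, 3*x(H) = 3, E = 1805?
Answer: 213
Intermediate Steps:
x(H) = 1 (x(H) = (⅓)*3 = 1)
t = 3 (t = (½)*6 = 3)
m = 1805
j = -3610 (j = -2*1805 = -3610)
V(f) = (1 + f)*(3 + f) (V(f) = (f + 3)*(f + 1) = (3 + f)*(1 + f) = (1 + f)*(3 + f))
(V(55) + 575) + j = ((3 + 55² + 4*55) + 575) - 3610 = ((3 + 3025 + 220) + 575) - 3610 = (3248 + 575) - 3610 = 3823 - 3610 = 213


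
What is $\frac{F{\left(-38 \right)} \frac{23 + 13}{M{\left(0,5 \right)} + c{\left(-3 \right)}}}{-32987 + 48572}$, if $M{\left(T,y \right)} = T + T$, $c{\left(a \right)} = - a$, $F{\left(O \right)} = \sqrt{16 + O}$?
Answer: $\frac{4 i \sqrt{22}}{5195} \approx 0.0036115 i$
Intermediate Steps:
$M{\left(T,y \right)} = 2 T$
$\frac{F{\left(-38 \right)} \frac{23 + 13}{M{\left(0,5 \right)} + c{\left(-3 \right)}}}{-32987 + 48572} = \frac{\sqrt{16 - 38} \frac{23 + 13}{2 \cdot 0 - -3}}{-32987 + 48572} = \frac{\sqrt{-22} \frac{36}{0 + 3}}{15585} = i \sqrt{22} \cdot \frac{36}{3} \cdot \frac{1}{15585} = i \sqrt{22} \cdot 36 \cdot \frac{1}{3} \cdot \frac{1}{15585} = i \sqrt{22} \cdot 12 \cdot \frac{1}{15585} = 12 i \sqrt{22} \cdot \frac{1}{15585} = \frac{4 i \sqrt{22}}{5195}$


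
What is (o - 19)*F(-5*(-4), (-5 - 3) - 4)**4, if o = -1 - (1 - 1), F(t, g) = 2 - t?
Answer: -2099520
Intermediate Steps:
o = -1 (o = -1 - 1*0 = -1 + 0 = -1)
(o - 19)*F(-5*(-4), (-5 - 3) - 4)**4 = (-1 - 19)*(2 - (-5)*(-4))**4 = -20*(2 - 1*20)**4 = -20*(2 - 20)**4 = -20*(-18)**4 = -20*104976 = -2099520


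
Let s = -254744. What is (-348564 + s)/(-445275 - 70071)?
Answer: 301654/257673 ≈ 1.1707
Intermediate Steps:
(-348564 + s)/(-445275 - 70071) = (-348564 - 254744)/(-445275 - 70071) = -603308/(-515346) = -603308*(-1/515346) = 301654/257673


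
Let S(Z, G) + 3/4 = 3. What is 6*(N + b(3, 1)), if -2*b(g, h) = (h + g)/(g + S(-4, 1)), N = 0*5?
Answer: -16/7 ≈ -2.2857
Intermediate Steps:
N = 0
S(Z, G) = 9/4 (S(Z, G) = -¾ + 3 = 9/4)
b(g, h) = -(g + h)/(2*(9/4 + g)) (b(g, h) = -(h + g)/(2*(g + 9/4)) = -(g + h)/(2*(9/4 + g)))
6*(N + b(3, 1)) = 6*(0 + 2*(-1*3 - 1*1)/(9 + 4*3)) = 6*(0 + 2*(-3 - 1)/(9 + 12)) = 6*(0 + 2*(-4)/21) = 6*(0 + 2*(1/21)*(-4)) = 6*(0 - 8/21) = 6*(-8/21) = -16/7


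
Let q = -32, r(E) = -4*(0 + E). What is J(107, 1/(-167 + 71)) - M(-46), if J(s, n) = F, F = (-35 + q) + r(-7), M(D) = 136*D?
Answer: 6217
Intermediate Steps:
r(E) = -4*E
F = -39 (F = (-35 - 32) - 4*(-7) = -67 + 28 = -39)
J(s, n) = -39
J(107, 1/(-167 + 71)) - M(-46) = -39 - 136*(-46) = -39 - 1*(-6256) = -39 + 6256 = 6217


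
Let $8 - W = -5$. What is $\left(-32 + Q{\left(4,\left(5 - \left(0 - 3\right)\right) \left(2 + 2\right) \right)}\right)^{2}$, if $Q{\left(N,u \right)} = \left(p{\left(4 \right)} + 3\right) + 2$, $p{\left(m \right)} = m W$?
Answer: $625$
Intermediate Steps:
$W = 13$ ($W = 8 - -5 = 8 + 5 = 13$)
$p{\left(m \right)} = 13 m$ ($p{\left(m \right)} = m 13 = 13 m$)
$Q{\left(N,u \right)} = 57$ ($Q{\left(N,u \right)} = \left(13 \cdot 4 + 3\right) + 2 = \left(52 + 3\right) + 2 = 55 + 2 = 57$)
$\left(-32 + Q{\left(4,\left(5 - \left(0 - 3\right)\right) \left(2 + 2\right) \right)}\right)^{2} = \left(-32 + 57\right)^{2} = 25^{2} = 625$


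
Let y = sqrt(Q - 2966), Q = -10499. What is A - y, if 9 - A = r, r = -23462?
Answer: 23471 - I*sqrt(13465) ≈ 23471.0 - 116.04*I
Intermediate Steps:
y = I*sqrt(13465) (y = sqrt(-10499 - 2966) = sqrt(-13465) = I*sqrt(13465) ≈ 116.04*I)
A = 23471 (A = 9 - 1*(-23462) = 9 + 23462 = 23471)
A - y = 23471 - I*sqrt(13465)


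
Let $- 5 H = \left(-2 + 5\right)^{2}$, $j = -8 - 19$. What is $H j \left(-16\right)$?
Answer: $- \frac{3888}{5} \approx -777.6$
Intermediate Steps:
$j = -27$
$H = - \frac{9}{5}$ ($H = - \frac{\left(-2 + 5\right)^{2}}{5} = - \frac{3^{2}}{5} = \left(- \frac{1}{5}\right) 9 = - \frac{9}{5} \approx -1.8$)
$H j \left(-16\right) = \left(- \frac{9}{5}\right) \left(-27\right) \left(-16\right) = \frac{243}{5} \left(-16\right) = - \frac{3888}{5}$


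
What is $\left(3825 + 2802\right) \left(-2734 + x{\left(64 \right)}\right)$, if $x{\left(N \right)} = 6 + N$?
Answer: $-17654328$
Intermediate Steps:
$\left(3825 + 2802\right) \left(-2734 + x{\left(64 \right)}\right) = \left(3825 + 2802\right) \left(-2734 + \left(6 + 64\right)\right) = 6627 \left(-2734 + 70\right) = 6627 \left(-2664\right) = -17654328$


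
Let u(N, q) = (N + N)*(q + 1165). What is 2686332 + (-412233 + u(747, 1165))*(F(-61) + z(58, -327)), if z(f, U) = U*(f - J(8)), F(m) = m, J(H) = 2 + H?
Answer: -48352190427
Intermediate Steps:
u(N, q) = 2*N*(1165 + q) (u(N, q) = (2*N)*(1165 + q) = 2*N*(1165 + q))
z(f, U) = U*(-10 + f) (z(f, U) = U*(f - (2 + 8)) = U*(f - 1*10) = U*(f - 10) = U*(-10 + f))
2686332 + (-412233 + u(747, 1165))*(F(-61) + z(58, -327)) = 2686332 + (-412233 + 2*747*(1165 + 1165))*(-61 - 327*(-10 + 58)) = 2686332 + (-412233 + 2*747*2330)*(-61 - 327*48) = 2686332 + (-412233 + 3481020)*(-61 - 15696) = 2686332 + 3068787*(-15757) = 2686332 - 48354876759 = -48352190427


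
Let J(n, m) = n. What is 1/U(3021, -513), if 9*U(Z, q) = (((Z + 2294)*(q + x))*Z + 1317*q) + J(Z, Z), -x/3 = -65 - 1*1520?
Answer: 3/22703829410 ≈ 1.3214e-10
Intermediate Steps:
x = 4755 (x = -3*(-65 - 1*1520) = -3*(-65 - 1520) = -3*(-1585) = 4755)
U(Z, q) = Z/9 + 439*q/3 + Z*(2294 + Z)*(4755 + q)/9 (U(Z, q) = ((((Z + 2294)*(q + 4755))*Z + 1317*q) + Z)/9 = ((((2294 + Z)*(4755 + q))*Z + 1317*q) + Z)/9 = ((Z*(2294 + Z)*(4755 + q) + 1317*q) + Z)/9 = ((1317*q + Z*(2294 + Z)*(4755 + q)) + Z)/9 = (Z + 1317*q + Z*(2294 + Z)*(4755 + q))/9 = Z/9 + 439*q/3 + Z*(2294 + Z)*(4755 + q)/9)
1/U(3021, -513) = 1/((439/3)*(-513) + (1585/3)*3021² + (10907971/9)*3021 + (⅑)*(-513)*3021² + (2294/9)*3021*(-513)) = 1/(-75069 + (1585/3)*9126441 + 10984326797/3 + (⅑)*(-513)*9126441 - 395019918) = 1/(-75069 + 4821802995 + 10984326797/3 - 520207137 - 395019918) = 1/(22703829410/3) = 3/22703829410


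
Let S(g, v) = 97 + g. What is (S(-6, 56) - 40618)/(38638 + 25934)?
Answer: -13509/21524 ≈ -0.62762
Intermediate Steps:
(S(-6, 56) - 40618)/(38638 + 25934) = ((97 - 6) - 40618)/(38638 + 25934) = (91 - 40618)/64572 = -40527*1/64572 = -13509/21524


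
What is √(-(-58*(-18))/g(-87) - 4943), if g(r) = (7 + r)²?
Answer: I*√7909061/40 ≈ 70.308*I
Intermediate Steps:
√(-(-58*(-18))/g(-87) - 4943) = √(-(-58*(-18))/((7 - 87)²) - 4943) = √(-1044/((-80)²) - 4943) = √(-1044/6400 - 4943) = √(-1*261/1600 - 4943) = √(-261/1600 - 4943) = √(-7909061/1600) = I*√7909061/40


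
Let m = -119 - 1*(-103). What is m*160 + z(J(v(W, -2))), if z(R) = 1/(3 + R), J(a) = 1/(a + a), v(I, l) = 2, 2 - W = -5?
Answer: -33276/13 ≈ -2559.7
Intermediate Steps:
W = 7 (W = 2 - 1*(-5) = 2 + 5 = 7)
J(a) = 1/(2*a)
m = -16 (m = -119 + 103 = -16)
m*160 + z(J(v(W, -2))) = -16*160 + 1/(3 + (1/2)/2) = -2560 + 1/(3 + (1/2)*(1/2)) = -2560 + 1/(3 + 1/4) = -2560 + 1/(13/4) = -2560 + 4/13 = -33276/13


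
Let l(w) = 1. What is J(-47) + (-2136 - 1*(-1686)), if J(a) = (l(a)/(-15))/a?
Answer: -317249/705 ≈ -450.00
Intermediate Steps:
J(a) = -1/(15*a) (J(a) = (1/(-15))/a = (1*(-1/15))/a = -1/(15*a))
J(-47) + (-2136 - 1*(-1686)) = -1/15/(-47) + (-2136 - 1*(-1686)) = -1/15*(-1/47) + (-2136 + 1686) = 1/705 - 450 = -317249/705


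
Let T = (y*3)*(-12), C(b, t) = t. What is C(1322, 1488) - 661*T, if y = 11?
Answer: 263244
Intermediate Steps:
T = -396 (T = (11*3)*(-12) = 33*(-12) = -396)
C(1322, 1488) - 661*T = 1488 - 661*(-396) = 1488 - 1*(-261756) = 1488 + 261756 = 263244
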